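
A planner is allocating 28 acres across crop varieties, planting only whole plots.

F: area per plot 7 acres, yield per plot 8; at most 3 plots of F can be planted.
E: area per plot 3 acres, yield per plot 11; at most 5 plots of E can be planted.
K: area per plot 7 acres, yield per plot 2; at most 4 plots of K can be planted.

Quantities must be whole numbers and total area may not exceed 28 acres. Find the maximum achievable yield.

63

This is a bounded integer knapsack.
1×F and 5×E: area 22 ≤ 28, yield 1·8 + 5·11 = 63.
2×F and 4×E: area 26 ≤ 28, yield 2·8 + 4·11 = 60.
Best is 63.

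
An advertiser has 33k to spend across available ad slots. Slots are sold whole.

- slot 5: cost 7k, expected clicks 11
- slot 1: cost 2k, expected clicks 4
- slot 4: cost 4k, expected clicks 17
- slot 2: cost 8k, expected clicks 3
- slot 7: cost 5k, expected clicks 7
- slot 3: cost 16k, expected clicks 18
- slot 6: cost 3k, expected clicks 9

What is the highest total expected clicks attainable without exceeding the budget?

Allowing fractional choices, the relaxed optimum would be about 61.5, but ad slots are indivisible.
slot 5 + slot 4 + slot 3 + slot 6: cost 7 + 4 + 16 + 3 = 30 ≤ 33, expected clicks 11 + 17 + 18 + 9 = 55.
slot 5 + slot 1 + slot 4 + slot 3 + slot 6: cost 7 + 2 + 4 + 16 + 3 = 32 ≤ 33, expected clicks 11 + 4 + 17 + 18 + 9 = 59.
slot 1 + slot 4 + slot 7 + slot 3 + slot 6: cost 2 + 4 + 5 + 16 + 3 = 30 ≤ 33, expected clicks 4 + 17 + 7 + 18 + 9 = 55.
Best is slot 5, slot 1, slot 4, slot 3, and slot 6 with total expected clicks 59.

59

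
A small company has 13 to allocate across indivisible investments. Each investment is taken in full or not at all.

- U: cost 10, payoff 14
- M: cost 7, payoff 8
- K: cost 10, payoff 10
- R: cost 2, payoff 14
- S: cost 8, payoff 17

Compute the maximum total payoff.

31

K + R: cost 10 + 2 = 12 ≤ 13, payoff 10 + 14 = 24.
R + S: cost 2 + 8 = 10 ≤ 13, payoff 14 + 17 = 31.
U + R: cost 10 + 2 = 12 ≤ 13, payoff 14 + 14 = 28.
Best is R and S with total payoff 31.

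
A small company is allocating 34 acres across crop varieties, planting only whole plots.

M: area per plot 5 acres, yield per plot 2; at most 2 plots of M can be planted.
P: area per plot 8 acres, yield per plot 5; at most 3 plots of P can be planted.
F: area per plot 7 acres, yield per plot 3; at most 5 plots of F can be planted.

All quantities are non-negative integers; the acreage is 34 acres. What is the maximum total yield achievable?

19

2×M and 3×P: area 34 ≤ 34, yield 2·2 + 3·5 = 19.
3×P and 1×F: area 31 ≤ 34, yield 3·5 + 1·3 = 18.
Best is 19.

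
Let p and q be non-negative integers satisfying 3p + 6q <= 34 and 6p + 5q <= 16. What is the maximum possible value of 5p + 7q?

(p,q)=(0,3) is feasible, giving 21.
(p,q)=(1,2) is feasible, giving 19.
(p,q)=(0,2) is feasible, giving 14.
The best lattice point is (0,3), giving 21.

21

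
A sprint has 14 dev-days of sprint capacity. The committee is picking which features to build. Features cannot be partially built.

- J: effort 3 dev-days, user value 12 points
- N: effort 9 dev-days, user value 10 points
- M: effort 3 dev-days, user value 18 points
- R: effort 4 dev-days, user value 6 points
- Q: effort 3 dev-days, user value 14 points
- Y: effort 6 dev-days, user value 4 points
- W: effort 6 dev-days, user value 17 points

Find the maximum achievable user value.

Allowing fractional choices, the relaxed optimum would be about 58.2, but features are indivisible.
M + Q + W: effort 3 + 3 + 6 = 12 ≤ 14, user value 18 + 14 + 17 = 49.
J + M + R + Q: effort 3 + 3 + 4 + 3 = 13 ≤ 14, user value 12 + 18 + 6 + 14 = 50.
Best is J, M, R, and Q with total user value 50.

50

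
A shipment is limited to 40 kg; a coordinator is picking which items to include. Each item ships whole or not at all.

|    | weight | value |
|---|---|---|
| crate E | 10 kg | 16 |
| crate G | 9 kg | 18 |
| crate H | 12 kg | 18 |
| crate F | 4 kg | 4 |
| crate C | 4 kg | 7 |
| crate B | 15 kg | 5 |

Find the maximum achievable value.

This is a 0-1 knapsack instance.
crate E + crate G + crate H + crate C: weight 10 + 9 + 12 + 4 = 35 ≤ 40, value 16 + 18 + 18 + 7 = 59.
crate E + crate G + crate H + crate F + crate C: weight 10 + 9 + 12 + 4 + 4 = 39 ≤ 40, value 16 + 18 + 18 + 4 + 7 = 63.
Best is crate E, crate G, crate H, crate F, and crate C with total value 63.

63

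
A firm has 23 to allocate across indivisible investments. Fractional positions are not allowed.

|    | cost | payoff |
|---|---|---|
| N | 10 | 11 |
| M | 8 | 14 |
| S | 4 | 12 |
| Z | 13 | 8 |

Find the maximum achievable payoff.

N + M + S: cost 10 + 8 + 4 = 22 ≤ 23, payoff 11 + 14 + 12 = 37.
M + S: cost 8 + 4 = 12 ≤ 23, payoff 14 + 12 = 26.
N + M: cost 10 + 8 = 18 ≤ 23, payoff 11 + 14 = 25.
Best is N, M, and S with total payoff 37.

37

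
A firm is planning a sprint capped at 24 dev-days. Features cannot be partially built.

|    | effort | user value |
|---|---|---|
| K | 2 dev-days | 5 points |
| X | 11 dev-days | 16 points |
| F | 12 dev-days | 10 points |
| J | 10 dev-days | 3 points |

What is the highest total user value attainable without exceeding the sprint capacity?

26

Allowing fractional choices, the relaxed optimum would be about 30.2, but features are indivisible.
K + X: effort 2 + 11 = 13 ≤ 24, user value 5 + 16 = 21.
K + X + J: effort 2 + 11 + 10 = 23 ≤ 24, user value 5 + 16 + 3 = 24.
X + F: effort 11 + 12 = 23 ≤ 24, user value 16 + 10 = 26.
Best is X and F with total user value 26.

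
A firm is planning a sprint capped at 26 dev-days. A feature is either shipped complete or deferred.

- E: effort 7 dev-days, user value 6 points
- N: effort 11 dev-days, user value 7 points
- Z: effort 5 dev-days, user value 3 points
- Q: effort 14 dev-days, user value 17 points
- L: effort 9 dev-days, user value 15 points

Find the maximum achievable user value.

Allowing fractional choices, the relaxed optimum would be about 34.6, but features are indivisible.
E + Z + Q: effort 7 + 5 + 14 = 26 ≤ 26, user value 6 + 3 + 17 = 26.
Q + L: effort 14 + 9 = 23 ≤ 26, user value 17 + 15 = 32.
N + Z + L: effort 11 + 5 + 9 = 25 ≤ 26, user value 7 + 3 + 15 = 25.
Best is Q and L with total user value 32.

32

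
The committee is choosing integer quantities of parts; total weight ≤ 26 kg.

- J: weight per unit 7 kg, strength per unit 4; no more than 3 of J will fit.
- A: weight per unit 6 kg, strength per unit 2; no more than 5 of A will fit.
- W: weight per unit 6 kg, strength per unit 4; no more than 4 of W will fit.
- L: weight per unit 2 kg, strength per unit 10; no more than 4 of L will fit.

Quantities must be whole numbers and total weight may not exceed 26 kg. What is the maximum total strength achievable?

1×A, 2×W, and 4×L: weight 26 ≤ 26, strength 1·2 + 2·4 + 4·10 = 50.
3×W and 4×L: weight 26 ≤ 26, strength 3·4 + 4·10 = 52.
Best is 52.

52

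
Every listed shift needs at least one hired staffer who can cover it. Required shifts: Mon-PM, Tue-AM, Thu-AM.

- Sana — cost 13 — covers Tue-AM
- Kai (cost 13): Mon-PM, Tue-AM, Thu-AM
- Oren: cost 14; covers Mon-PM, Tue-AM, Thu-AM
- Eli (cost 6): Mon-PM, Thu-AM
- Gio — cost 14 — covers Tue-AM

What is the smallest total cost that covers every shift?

13

This is a weighted set-cover instance.
The greedy cost-per-new-shift heuristic would pick Eli and Sana for 19, but a cheaper cover exists.
Kai alone covers Mon-PM, Tue-AM, Thu-AM — every shift.
Total cost: 13.
No cover costs less than 13.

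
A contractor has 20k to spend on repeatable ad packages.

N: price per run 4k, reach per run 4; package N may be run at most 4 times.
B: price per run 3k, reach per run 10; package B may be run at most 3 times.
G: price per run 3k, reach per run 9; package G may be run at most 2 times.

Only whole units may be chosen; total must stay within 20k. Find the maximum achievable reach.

52

This is a bounded integer knapsack.
B has the best ratio (10/3); taking only B gives at most 3×10 = 30 (stopped by the supply cap of 3).
Mixing does better — 1×N, 3×B, and 2×G: price 19 ≤ 20, reach 1·4 + 3·10 + 2·9 = 52.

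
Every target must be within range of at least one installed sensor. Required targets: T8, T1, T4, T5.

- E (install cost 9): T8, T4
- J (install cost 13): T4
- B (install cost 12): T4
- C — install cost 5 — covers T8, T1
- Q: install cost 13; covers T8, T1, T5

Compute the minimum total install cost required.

22

The greedy cost-per-new-target heuristic would pick C, E, and Q for 27, but a cheaper cover exists.
Choose E and Q: together they cover T8, T1, T4, T5 — every target.
Total install cost: 9 + 13 = 22.
No cover costs less than 22.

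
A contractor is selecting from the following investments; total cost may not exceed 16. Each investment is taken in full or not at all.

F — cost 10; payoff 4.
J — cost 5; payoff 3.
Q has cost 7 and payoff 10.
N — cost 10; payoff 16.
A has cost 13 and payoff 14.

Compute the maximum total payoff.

19

This is an integer program with binary decision variables.
Allowing fractional choices, the relaxed optimum would be about 24.6, but investments are indivisible.
A: cost 13 ≤ 16, payoff 14.
J + N: cost 5 + 10 = 15 ≤ 16, payoff 3 + 16 = 19.
N: cost 10 ≤ 16, payoff 16.
Best is J and N with total payoff 19.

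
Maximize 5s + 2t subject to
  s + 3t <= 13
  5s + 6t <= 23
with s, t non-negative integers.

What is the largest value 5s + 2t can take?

The continuous relaxation peaks at (4.6, 0) with value 23.00; rounding to a feasible lattice point costs some objective.
(s,t)=(4,0) is feasible, giving 20.
(s,t)=(3,1) is feasible, giving 17.
(s,t)=(3,0) is feasible, giving 15.
No feasible integer point exceeds 20.

20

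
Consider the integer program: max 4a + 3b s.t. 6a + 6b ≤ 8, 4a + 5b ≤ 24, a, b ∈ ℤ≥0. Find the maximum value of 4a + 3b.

4

(a,b)=(1,0): 6·1+6·0=6≤8, 4·1+5·0=4≤24, objective 4.
(a,b)=(0,1): 6·0+6·1=6≤8, 4·0+5·1=5≤24, objective 3.
(a,b)=(0,0): 6·0+6·0=0≤8, 4·0+5·0=0≤24, objective 0.
No feasible integer point exceeds 4.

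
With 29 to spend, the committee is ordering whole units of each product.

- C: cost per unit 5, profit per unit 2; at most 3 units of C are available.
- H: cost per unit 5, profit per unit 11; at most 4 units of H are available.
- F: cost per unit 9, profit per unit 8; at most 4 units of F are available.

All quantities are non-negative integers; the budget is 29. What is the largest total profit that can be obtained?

H has the best ratio (11/5); taking only H gives at most 4×11 = 44 (stopped by the supply cap of 4).
Mixing does better — 4×H and 1×F: cost 29 ≤ 29, profit 4·11 + 1·8 = 52.

52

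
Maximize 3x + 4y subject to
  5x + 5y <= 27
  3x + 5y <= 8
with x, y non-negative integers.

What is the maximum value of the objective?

(x,y)=(1,1) is feasible, giving 7.
(x,y)=(2,0) is feasible, giving 6.
(x,y)=(0,1) is feasible, giving 4.
No feasible integer point exceeds 7.

7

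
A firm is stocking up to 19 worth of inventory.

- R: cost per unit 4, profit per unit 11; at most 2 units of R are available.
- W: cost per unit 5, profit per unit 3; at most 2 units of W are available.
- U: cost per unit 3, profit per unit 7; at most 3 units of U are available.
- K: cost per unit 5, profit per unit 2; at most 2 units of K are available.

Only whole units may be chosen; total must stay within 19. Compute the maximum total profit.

43

2×R and 3×U: cost 17 ≤ 19, profit 2·11 + 3·7 = 43.
2×R, 1×W, and 2×U: cost 19 ≤ 19, profit 2·11 + 1·3 + 2·7 = 39.
Best is 43.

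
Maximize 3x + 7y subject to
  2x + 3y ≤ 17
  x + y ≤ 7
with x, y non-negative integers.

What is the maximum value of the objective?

Relaxing integrality, the LP optimum is 39.67 at (x,y) = (0, 5.67), which is not an integer point.
(x,y)=(1,5): 2·1+3·5=17≤17, 1·1+1·5=6≤7, objective 38.
(x,y)=(0,5): 2·0+3·5=15≤17, 1·0+1·5=5≤7, objective 35.
No feasible integer point exceeds 38.

38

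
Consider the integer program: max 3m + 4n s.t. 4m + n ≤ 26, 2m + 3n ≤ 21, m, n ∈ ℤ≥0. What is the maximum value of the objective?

The continuous relaxation peaks at (5.7, 3.2) with value 29.90; rounding to a feasible lattice point costs some objective.
(m,n)=(3,5): 4·3+1·5=17≤26, 2·3+3·5=21≤21, objective 29.
(m,n)=(4,4): 4·4+1·4=20≤26, 2·4+3·4=20≤21, objective 28.
Maximum is 29 at (m,n)=(3,5).

29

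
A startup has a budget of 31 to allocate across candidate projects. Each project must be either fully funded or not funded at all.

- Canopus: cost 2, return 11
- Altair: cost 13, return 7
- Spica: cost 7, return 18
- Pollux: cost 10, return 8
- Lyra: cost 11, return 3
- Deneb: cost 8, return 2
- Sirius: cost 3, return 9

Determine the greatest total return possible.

This is a 0-1 knapsack instance.
Canopus + Spica + Pollux + Deneb + Sirius: cost 2 + 7 + 10 + 8 + 3 = 30 ≤ 31, return 11 + 18 + 8 + 2 + 9 = 48.
Canopus + Spica + Pollux + Sirius: cost 2 + 7 + 10 + 3 = 22 ≤ 31, return 11 + 18 + 8 + 9 = 46.
Best is Canopus, Spica, Pollux, Deneb, and Sirius with total return 48.

48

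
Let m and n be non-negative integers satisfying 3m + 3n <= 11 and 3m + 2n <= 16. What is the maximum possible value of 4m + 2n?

12

(m,n)=(3,0): 3·3+3·0=9≤11, 3·3+2·0=9≤16, objective 12.
(m,n)=(2,1): 3·2+3·1=9≤11, 3·2+2·1=8≤16, objective 10.
(m,n)=(2,0): 3·2+3·0=6≤11, 3·2+2·0=6≤16, objective 8.
The best lattice point is (3,0), giving 12.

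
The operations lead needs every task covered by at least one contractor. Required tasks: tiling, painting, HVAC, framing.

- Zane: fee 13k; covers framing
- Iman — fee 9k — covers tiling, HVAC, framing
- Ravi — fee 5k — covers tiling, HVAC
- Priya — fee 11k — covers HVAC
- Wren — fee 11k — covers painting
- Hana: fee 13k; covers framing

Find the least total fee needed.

This is an integer covering problem.
The greedy cost-per-new-task heuristic would pick Ravi, Iman, and Wren for 25, but a cheaper cover exists.
Choose Iman and Wren: together they cover tiling, painting, HVAC, framing — every task.
Total fee: 9 + 11 = 20.
No cover costs less than 20.

20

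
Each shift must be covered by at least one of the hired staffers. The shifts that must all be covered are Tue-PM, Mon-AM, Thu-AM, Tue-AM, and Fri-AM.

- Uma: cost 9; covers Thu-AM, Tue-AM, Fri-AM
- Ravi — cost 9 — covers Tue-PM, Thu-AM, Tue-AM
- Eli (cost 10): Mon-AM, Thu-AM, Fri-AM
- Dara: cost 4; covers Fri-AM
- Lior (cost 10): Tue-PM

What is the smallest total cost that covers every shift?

The greedy cost-per-new-shift heuristic would pick Uma, Ravi, and Eli for 28, but a cheaper cover exists.
Choose Ravi and Eli: together they cover Tue-PM, Mon-AM, Thu-AM, Tue-AM, Fri-AM — every shift.
Total cost: 9 + 10 = 19.
No cover costs less than 19.

19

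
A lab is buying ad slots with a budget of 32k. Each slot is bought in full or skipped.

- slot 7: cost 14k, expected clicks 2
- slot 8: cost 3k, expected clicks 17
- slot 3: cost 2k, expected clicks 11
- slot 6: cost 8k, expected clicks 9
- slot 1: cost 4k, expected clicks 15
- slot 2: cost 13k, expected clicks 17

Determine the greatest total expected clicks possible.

69

Allowing fractional choices, the relaxed optimum would be about 69.3, but ad slots are indivisible.
slot 8 + slot 6 + slot 1 + slot 2: cost 3 + 8 + 4 + 13 = 28 ≤ 32, expected clicks 17 + 9 + 15 + 17 = 58.
slot 8 + slot 3 + slot 6 + slot 1 + slot 2: cost 3 + 2 + 8 + 4 + 13 = 30 ≤ 32, expected clicks 17 + 11 + 9 + 15 + 17 = 69.
slot 8 + slot 3 + slot 1 + slot 2: cost 3 + 2 + 4 + 13 = 22 ≤ 32, expected clicks 17 + 11 + 15 + 17 = 60.
Best is slot 8, slot 3, slot 6, slot 1, and slot 2 with total expected clicks 69.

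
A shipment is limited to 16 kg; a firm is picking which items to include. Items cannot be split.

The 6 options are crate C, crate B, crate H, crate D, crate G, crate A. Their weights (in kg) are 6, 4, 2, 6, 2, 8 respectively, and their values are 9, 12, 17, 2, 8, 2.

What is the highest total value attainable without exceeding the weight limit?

Take crate C, crate B, crate H, and crate G: weight 6 + 4 + 2 + 2 = 14 ≤ 16, value 9 + 12 + 17 + 8 = 46.
No other feasible combination does better.

46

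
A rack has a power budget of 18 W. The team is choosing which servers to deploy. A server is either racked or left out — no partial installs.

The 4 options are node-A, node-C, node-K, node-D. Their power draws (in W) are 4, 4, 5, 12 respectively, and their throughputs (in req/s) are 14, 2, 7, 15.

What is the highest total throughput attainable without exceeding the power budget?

Treat it as a binary knapsack problem.
node-A + node-D: power draw 4 + 12 = 16 ≤ 18, throughput 14 + 15 = 29.
node-K + node-D: power draw 5 + 12 = 17 ≤ 18, throughput 7 + 15 = 22.
node-A + node-C + node-K: power draw 4 + 4 + 5 = 13 ≤ 18, throughput 14 + 2 + 7 = 23.
Best is node-A and node-D with total throughput 29.

29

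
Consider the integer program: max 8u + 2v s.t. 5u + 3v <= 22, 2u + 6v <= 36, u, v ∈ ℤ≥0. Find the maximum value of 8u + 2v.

Relaxing integrality, the LP optimum is 35.20 at (u,v) = (4.4, 0), which is not an integer point.
(u,v)=(4,0): 5·4+3·0=20≤22, 2·4+6·0=8≤36, objective 32.
(u,v)=(3,1): 5·3+3·1=18≤22, 2·3+6·1=12≤36, objective 26.
No feasible integer point exceeds 32.

32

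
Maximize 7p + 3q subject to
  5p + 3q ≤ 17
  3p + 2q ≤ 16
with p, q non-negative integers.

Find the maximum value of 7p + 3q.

The continuous relaxation peaks at (3.4, 0) with value 23.80; rounding to a feasible lattice point costs some objective.
(p,q)=(3,0): 5·3+3·0=15≤17, 3·3+2·0=9≤16, objective 21.
(p,q)=(2,1): 5·2+3·1=13≤17, 3·2+2·1=8≤16, objective 17.
(p,q)=(2,0): 5·2+3·0=10≤17, 3·2+2·0=6≤16, objective 14.
The best lattice point is (3,0), giving 21.

21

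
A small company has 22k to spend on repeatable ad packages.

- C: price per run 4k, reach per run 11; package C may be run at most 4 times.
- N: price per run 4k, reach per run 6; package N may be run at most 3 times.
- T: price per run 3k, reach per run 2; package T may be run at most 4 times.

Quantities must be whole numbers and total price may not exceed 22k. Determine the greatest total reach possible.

50

This is a bounded integer knapsack.
C has the best ratio (11/4); taking only C gives at most 4×11 = 44 (stopped by the supply cap of 4).
Mixing does better — 4×C and 1×N: price 20 ≤ 22, reach 4·11 + 1·6 = 50.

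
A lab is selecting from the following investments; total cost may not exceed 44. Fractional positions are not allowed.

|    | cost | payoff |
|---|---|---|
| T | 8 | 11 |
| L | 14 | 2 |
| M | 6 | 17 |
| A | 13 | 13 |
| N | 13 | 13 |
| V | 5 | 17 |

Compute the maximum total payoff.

60

Take M, A, N, and V: cost 6 + 13 + 13 + 5 = 37 ≤ 44, payoff 17 + 13 + 13 + 17 = 60.
No other feasible combination does better.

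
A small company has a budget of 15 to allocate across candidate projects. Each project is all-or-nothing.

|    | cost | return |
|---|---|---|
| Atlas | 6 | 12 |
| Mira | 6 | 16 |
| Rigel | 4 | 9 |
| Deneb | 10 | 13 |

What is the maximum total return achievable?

28

Allowing fractional choices, the relaxed optimum would be about 35.0, but projects are indivisible.
Mira + Rigel: cost 6 + 4 = 10 ≤ 15, return 16 + 9 = 25.
Atlas + Mira: cost 6 + 6 = 12 ≤ 15, return 12 + 16 = 28.
Rigel + Deneb: cost 4 + 10 = 14 ≤ 15, return 9 + 13 = 22.
Best is Atlas and Mira with total return 28.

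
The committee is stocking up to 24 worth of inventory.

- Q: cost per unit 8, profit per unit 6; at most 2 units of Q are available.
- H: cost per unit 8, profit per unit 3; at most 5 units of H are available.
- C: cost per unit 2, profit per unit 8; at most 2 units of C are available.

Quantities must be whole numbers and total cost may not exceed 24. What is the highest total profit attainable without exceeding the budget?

C has the best ratio (8/2); taking only C gives at most 2×8 = 16 (stopped by the supply cap of 2).
Mixing does better — 2×Q and 2×C: cost 20 ≤ 24, profit 2·6 + 2·8 = 28.

28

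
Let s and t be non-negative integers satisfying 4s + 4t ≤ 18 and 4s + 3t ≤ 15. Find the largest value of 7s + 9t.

36

Relaxing integrality, the LP optimum is 40.50 at (s,t) = (0, 4.5), which is not an integer point.
(s,t)=(0,4): 4·0+4·4=16≤18, 4·0+3·4=12≤15, objective 36.
(s,t)=(1,3): 4·1+4·3=16≤18, 4·1+3·3=13≤15, objective 34.
(s,t)=(0,3): 4·0+4·3=12≤18, 4·0+3·3=9≤15, objective 27.
The best lattice point is (0,4), giving 36.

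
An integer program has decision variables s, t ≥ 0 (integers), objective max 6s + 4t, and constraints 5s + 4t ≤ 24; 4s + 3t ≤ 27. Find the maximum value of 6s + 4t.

28

(s,t)=(4,1) is feasible, giving 28.
(s,t)=(3,2) is feasible, giving 26.
No feasible integer point exceeds 28.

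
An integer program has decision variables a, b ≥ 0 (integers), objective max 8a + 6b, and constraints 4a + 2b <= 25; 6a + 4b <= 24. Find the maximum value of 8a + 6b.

36

(a,b)=(0,6): 4·0+2·6=12≤25, 6·0+4·6=24≤24, objective 36.
(a,b)=(0,5): 4·0+2·5=10≤25, 6·0+4·5=20≤24, objective 30.
The best lattice point is (0,6), giving 36.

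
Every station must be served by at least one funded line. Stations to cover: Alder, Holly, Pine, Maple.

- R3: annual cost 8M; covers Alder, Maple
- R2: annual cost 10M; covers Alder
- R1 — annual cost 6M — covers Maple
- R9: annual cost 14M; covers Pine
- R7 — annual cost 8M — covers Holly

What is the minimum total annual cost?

30

Choose R3, R9, and R7: together they cover Alder, Holly, Pine, Maple — every station.
Total annual cost: 8 + 14 + 8 = 30.
No cover costs less than 30.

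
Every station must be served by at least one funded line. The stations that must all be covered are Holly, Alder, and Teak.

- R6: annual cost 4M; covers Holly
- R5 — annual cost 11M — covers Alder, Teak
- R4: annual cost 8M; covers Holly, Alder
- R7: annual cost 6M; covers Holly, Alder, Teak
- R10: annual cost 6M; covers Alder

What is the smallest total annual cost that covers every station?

6

This is a weighted set-cover instance.
R7 alone covers Holly, Alder, Teak — every station.
Total annual cost: 6.
No cover costs less than 6.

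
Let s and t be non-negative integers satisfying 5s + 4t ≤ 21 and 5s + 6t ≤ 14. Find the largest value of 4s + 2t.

(s,t)=(2,0) is feasible, giving 8.
(s,t)=(1,1) is feasible, giving 6.
(s,t)=(1,0) is feasible, giving 4.
Maximum is 8 at (s,t)=(2,0).

8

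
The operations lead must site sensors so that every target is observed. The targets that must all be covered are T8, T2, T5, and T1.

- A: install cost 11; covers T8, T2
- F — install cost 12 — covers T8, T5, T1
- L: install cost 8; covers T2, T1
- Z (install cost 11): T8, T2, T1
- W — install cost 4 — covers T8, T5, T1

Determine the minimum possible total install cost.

This is an integer covering problem.
Choose L and W: together they cover T8, T2, T5, T1 — every target.
Total install cost: 8 + 4 = 12.
No cover costs less than 12.

12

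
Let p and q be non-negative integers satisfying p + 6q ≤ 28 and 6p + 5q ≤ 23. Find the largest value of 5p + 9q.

36

(p,q)=(0,4) is feasible, giving 36.
(p,q)=(1,3) is feasible, giving 32.
Maximum is 36 at (p,q)=(0,4).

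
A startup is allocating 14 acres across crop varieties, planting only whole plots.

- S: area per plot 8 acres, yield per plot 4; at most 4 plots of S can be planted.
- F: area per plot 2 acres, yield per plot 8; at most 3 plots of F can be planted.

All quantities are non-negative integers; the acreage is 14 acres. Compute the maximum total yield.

28

F has the best ratio (8/2); taking only F gives at most 3×8 = 24 (stopped by the supply cap of 3).
Mixing does better — 1×S and 3×F: area 14 ≤ 14, yield 1·4 + 3·8 = 28.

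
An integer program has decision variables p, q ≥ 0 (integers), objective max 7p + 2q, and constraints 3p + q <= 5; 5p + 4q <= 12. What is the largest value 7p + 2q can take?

9

(p,q)=(1,1) is feasible, giving 9.
(p,q)=(1,0) is feasible, giving 7.
(p,q)=(0,2) is feasible, giving 4.
The best lattice point is (1,1), giving 9.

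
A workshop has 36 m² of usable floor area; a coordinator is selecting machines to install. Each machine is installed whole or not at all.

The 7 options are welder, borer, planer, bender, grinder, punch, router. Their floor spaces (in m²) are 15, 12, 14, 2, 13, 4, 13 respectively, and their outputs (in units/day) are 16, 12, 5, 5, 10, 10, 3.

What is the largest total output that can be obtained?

Take welder, borer, bender, and punch: floor space 15 + 12 + 2 + 4 = 33 ≤ 36, output 16 + 12 + 5 + 10 = 43.
No other feasible combination does better.

43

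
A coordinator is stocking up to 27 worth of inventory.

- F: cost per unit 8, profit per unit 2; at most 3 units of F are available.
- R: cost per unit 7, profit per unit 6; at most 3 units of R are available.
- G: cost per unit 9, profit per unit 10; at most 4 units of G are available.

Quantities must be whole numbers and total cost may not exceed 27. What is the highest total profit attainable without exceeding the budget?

Take 3×G: cost 27 ≤ 27, profit 3·10 = 30.
No other integer combination yields more.

30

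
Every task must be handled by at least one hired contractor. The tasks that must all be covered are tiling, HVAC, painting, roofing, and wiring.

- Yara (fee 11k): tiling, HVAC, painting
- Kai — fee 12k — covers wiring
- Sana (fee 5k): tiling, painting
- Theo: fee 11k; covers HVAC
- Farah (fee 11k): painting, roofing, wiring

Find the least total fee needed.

The greedy cost-per-new-task heuristic would pick Sana, Farah, and Yara for 27, but a cheaper cover exists.
Choose Yara and Farah: together they cover tiling, HVAC, painting, roofing, wiring — every task.
Total fee: 11 + 11 = 22.
No cover costs less than 22.

22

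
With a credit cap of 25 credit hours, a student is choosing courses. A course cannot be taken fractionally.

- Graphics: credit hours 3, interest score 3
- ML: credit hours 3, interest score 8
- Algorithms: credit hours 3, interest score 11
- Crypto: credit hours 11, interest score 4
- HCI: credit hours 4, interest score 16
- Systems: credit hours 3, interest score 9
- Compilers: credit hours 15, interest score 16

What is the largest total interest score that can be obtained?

52

This is an integer program with binary decision variables.
Allowing fractional choices, the relaxed optimum would be about 56.8, but courses are indivisible.
Algorithms + HCI + Systems + Compilers: credit hours 3 + 4 + 3 + 15 = 25 ≤ 25, interest score 11 + 16 + 9 + 16 = 52.
ML + HCI + Systems + Compilers: credit hours 3 + 4 + 3 + 15 = 25 ≤ 25, interest score 8 + 16 + 9 + 16 = 49.
ML + Algorithms + HCI + Compilers: credit hours 3 + 3 + 4 + 15 = 25 ≤ 25, interest score 8 + 11 + 16 + 16 = 51.
Best is Algorithms, HCI, Systems, and Compilers with total interest score 52.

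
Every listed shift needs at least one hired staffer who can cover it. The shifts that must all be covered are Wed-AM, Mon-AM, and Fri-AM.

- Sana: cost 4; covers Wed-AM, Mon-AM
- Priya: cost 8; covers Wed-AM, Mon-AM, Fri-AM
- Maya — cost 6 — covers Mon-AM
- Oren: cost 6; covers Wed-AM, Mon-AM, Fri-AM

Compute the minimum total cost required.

6

Oren alone covers Wed-AM, Mon-AM, Fri-AM — every shift.
Total cost: 6.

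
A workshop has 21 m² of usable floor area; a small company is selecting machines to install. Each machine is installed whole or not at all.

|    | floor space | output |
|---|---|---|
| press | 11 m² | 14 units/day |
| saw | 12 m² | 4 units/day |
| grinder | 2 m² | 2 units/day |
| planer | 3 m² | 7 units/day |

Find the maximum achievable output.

Take press, grinder, and planer: floor space 11 + 2 + 3 = 16 ≤ 21, output 14 + 2 + 7 = 23.
No other feasible combination does better.

23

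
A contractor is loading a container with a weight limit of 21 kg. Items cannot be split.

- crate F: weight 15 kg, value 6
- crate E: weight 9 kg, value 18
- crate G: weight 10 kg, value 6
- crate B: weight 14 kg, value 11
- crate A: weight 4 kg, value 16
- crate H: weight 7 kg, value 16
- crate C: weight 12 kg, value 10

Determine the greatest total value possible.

50

Allowing fractional choices, the relaxed optimum would be about 50.8, but items are indivisible.
crate G + crate A + crate H: weight 10 + 4 + 7 = 21 ≤ 21, value 6 + 16 + 16 = 38.
crate E + crate A: weight 9 + 4 = 13 ≤ 21, value 18 + 16 = 34.
crate E + crate A + crate H: weight 9 + 4 + 7 = 20 ≤ 21, value 18 + 16 + 16 = 50.
Best is crate E, crate A, and crate H with total value 50.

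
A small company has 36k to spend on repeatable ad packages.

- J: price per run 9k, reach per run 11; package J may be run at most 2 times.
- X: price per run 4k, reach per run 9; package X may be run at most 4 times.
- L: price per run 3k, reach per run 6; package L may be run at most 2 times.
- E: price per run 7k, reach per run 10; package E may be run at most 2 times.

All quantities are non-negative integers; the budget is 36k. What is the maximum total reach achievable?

68

This is a bounded integer knapsack.
Take 4×X, 2×L, and 2×E: price 36 ≤ 36, reach 4·9 + 2·6 + 2·10 = 68.
X has the best ratio (9/4) and is taken to its limit of 4; remaining capacity is filled optimally with the others.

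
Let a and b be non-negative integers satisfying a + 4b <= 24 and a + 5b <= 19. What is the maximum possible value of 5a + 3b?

(a,b)=(19,0): 1·19+4·0=19≤24, 1·19+5·0=19≤19, objective 95.
(a,b)=(18,0): 1·18+4·0=18≤24, 1·18+5·0=18≤19, objective 90.
No feasible integer point exceeds 95.

95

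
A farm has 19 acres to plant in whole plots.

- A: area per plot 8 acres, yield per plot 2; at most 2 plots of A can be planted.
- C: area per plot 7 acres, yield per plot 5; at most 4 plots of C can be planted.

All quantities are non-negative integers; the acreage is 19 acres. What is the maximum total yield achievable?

10

C has the best ratio (5/7); taking only C gives at most 2×5 = 10 (stopped by the area limit).
Optimal: 2×C: area 14 ≤ 19, yield 2·5 = 10.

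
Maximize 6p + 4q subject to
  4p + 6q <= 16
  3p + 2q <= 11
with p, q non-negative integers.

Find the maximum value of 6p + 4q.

Relaxing integrality, the LP optimum is 22.00 at (p,q) = (3.67, 0), which is not an integer point.
(p,q)=(3,0): 4·3+6·0=12≤16, 3·3+2·0=9≤11, objective 18.
(p,q)=(2,1): 4·2+6·1=14≤16, 3·2+2·1=8≤11, objective 16.
(p,q)=(2,0): 4·2+6·0=8≤16, 3·2+2·0=6≤11, objective 12.
No feasible integer point exceeds 18.

18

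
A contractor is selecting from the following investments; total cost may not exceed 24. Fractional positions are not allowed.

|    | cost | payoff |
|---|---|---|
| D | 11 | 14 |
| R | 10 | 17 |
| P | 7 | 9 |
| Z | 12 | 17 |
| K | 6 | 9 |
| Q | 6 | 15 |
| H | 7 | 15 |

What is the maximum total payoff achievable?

47

Allowing fractional choices, the relaxed optimum would be about 48.5, but investments are indivisible.
D + Q + H: cost 11 + 6 + 7 = 24 ≤ 24, payoff 14 + 15 + 15 = 44.
R + Q + H: cost 10 + 6 + 7 = 23 ≤ 24, payoff 17 + 15 + 15 = 47.
Best is R, Q, and H with total payoff 47.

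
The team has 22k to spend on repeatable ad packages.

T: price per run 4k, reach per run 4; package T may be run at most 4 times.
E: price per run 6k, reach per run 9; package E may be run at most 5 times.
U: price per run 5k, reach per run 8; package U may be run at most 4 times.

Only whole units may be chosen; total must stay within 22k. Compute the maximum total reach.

34

1×E and 3×U: price 21 ≤ 22, reach 1·9 + 3·8 = 33.
2×E and 2×U: price 22 ≤ 22, reach 2·9 + 2·8 = 34.
Best is 34.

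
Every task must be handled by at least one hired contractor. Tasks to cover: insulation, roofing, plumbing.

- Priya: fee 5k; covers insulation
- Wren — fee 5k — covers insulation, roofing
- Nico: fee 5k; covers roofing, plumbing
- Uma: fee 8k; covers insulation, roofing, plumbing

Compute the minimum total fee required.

8

The greedy cost-per-new-task heuristic would pick Wren and Nico for 10, but a cheaper cover exists.
Uma alone covers insulation, roofing, plumbing — every task.
Total fee: 8.
No cover costs less than 8.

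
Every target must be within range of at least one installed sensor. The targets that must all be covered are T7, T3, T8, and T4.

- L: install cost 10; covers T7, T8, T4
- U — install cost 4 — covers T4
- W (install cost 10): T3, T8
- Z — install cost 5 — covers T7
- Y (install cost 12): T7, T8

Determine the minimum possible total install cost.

The greedy cost-per-new-target heuristic would pick L and W for 20, but a cheaper cover exists.
Choose U, W, and Z: together they cover T7, T3, T8, T4 — every target.
Total install cost: 4 + 10 + 5 = 19.
No cover costs less than 19.

19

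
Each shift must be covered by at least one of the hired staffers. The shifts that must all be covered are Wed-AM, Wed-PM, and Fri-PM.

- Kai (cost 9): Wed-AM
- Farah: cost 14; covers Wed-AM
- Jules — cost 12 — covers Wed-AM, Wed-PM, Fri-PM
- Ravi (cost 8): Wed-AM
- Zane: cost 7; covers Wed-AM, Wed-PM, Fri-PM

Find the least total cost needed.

7

This is a weighted set-cover instance.
Zane alone covers Wed-AM, Wed-PM, Fri-PM — every shift.
Total cost: 7.
No cover costs less than 7.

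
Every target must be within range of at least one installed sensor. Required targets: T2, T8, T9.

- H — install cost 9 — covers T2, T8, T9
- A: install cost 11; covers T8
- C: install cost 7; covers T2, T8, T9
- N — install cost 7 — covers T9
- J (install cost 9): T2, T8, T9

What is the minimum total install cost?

7

C alone covers T2, T8, T9 — every target.
Total install cost: 7.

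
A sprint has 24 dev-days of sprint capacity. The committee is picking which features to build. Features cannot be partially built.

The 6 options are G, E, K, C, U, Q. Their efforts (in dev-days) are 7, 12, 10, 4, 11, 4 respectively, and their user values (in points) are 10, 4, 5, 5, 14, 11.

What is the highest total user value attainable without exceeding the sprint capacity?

35

Allowing fractional choices, the relaxed optimum would be about 37.5, but features are indivisible.
G + U + Q: effort 7 + 11 + 4 = 22 ≤ 24, user value 10 + 14 + 11 = 35.
G + C + U: effort 7 + 4 + 11 = 22 ≤ 24, user value 10 + 5 + 14 = 29.
C + U + Q: effort 4 + 11 + 4 = 19 ≤ 24, user value 5 + 14 + 11 = 30.
Best is G, U, and Q with total user value 35.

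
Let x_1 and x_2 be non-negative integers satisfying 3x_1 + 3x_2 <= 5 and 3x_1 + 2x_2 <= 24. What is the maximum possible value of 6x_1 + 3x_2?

Relaxing integrality, the LP optimum is 10.00 at (x_1,x_2) = (1.67, 0), which is not an integer point.
(x_1,x_2)=(1,0): 3·1+3·0=3≤5, 3·1+2·0=3≤24, objective 6.
(x_1,x_2)=(0,1): 3·0+3·1=3≤5, 3·0+2·1=2≤24, objective 3.
Maximum is 6 at (x_1,x_2)=(1,0).

6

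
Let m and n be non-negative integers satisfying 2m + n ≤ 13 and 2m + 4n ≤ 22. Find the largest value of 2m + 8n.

The continuous relaxation peaks at (0, 5.5) with value 44.00; rounding to a feasible lattice point costs some objective.
(m,n)=(1,5): 2·1+1·5=7≤13, 2·1+4·5=22≤22, objective 42.
(m,n)=(0,5): 2·0+1·5=5≤13, 2·0+4·5=20≤22, objective 40.
No feasible integer point exceeds 42.

42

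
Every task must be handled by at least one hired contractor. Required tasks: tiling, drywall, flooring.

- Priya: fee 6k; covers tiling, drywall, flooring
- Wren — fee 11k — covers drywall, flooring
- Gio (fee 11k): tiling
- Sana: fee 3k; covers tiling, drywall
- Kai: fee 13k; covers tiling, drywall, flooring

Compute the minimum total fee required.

6

Priya alone covers tiling, drywall, flooring — every task.
Total fee: 6.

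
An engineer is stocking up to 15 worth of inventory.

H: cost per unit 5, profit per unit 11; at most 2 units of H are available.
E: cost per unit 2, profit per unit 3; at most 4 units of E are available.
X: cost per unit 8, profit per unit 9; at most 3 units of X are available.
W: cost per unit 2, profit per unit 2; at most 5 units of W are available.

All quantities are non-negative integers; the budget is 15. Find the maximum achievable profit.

H has the best ratio (11/5); taking only H gives at most 2×11 = 22 (stopped by the supply cap of 2).
Mixing does better — 2×H and 2×E: cost 14 ≤ 15, profit 2·11 + 2·3 = 28.

28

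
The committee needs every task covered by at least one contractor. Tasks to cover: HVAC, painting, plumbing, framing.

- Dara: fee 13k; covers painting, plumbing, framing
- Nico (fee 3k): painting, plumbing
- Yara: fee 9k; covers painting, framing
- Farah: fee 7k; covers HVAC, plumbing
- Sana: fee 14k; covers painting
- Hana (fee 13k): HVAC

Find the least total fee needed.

16

Choose Yara and Farah: together they cover HVAC, painting, plumbing, framing — every task.
Total fee: 9 + 7 = 16.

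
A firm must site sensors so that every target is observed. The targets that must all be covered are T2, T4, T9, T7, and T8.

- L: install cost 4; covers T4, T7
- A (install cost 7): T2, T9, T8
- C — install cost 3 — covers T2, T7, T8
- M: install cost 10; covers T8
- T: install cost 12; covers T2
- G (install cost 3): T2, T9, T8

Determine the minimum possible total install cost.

7

The greedy cost-per-new-target heuristic would pick C, G, and L for 10, but a cheaper cover exists.
Choose L and G: together they cover T2, T4, T9, T7, T8 — every target.
Total install cost: 4 + 3 = 7.
No cover costs less than 7.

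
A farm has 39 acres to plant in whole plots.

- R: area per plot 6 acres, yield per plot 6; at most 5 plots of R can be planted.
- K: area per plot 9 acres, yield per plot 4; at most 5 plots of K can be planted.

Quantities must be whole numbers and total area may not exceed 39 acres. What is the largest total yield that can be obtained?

This is a bounded integer knapsack.
Take 5×R and 1×K: area 39 ≤ 39, yield 5·6 + 1·4 = 34.
R has the best ratio (6/6) and is taken to its limit of 5; remaining capacity is filled optimally with the others.

34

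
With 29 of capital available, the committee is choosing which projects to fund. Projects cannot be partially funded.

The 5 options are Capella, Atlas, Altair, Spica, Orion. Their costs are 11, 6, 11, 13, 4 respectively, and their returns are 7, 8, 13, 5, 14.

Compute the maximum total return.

This is an integer program with binary decision variables.
Allowing fractional choices, the relaxed optimum would be about 40.1, but projects are indivisible.
Capella + Altair + Orion: cost 11 + 11 + 4 = 26 ≤ 29, return 7 + 13 + 14 = 34.
Atlas + Altair + Orion: cost 6 + 11 + 4 = 21 ≤ 29, return 8 + 13 + 14 = 35.
Altair + Spica + Orion: cost 11 + 13 + 4 = 28 ≤ 29, return 13 + 5 + 14 = 32.
Best is Atlas, Altair, and Orion with total return 35.

35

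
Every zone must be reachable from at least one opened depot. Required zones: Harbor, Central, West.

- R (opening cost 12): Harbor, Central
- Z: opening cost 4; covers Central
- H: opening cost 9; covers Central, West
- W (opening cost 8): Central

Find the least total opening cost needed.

Choose R and H: together they cover Harbor, Central, West — every zone.
Total opening cost: 12 + 9 = 21.

21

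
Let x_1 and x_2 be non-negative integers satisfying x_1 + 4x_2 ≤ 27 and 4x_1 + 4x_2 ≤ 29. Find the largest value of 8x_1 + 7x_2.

(x_1,x_2)=(7,0) is feasible, giving 56.
(x_1,x_2)=(6,1) is feasible, giving 55.
The best lattice point is (7,0), giving 56.

56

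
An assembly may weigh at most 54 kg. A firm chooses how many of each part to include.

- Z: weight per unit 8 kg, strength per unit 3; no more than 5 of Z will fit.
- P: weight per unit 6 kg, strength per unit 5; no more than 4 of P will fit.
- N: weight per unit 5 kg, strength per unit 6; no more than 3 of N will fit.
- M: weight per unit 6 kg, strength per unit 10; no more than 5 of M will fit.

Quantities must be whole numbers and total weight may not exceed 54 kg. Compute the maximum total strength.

M has the best ratio (10/6); taking only M gives at most 5×10 = 50 (stopped by the supply cap of 5).
Mixing does better — 1×P, 3×N, and 5×M: weight 51 ≤ 54, strength 1·5 + 3·6 + 5·10 = 73.

73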